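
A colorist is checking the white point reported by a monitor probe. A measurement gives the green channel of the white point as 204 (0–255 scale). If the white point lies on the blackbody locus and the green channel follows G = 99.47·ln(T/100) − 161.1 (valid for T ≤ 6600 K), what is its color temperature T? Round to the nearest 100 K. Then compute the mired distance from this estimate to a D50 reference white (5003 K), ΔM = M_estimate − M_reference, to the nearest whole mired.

+57 mireds

ln t = (204 + 161.1) / 99.47 = 3.6705.
t = e^3.6705 = 39.270.
T = 100·t = 3927 K → 3900 K to the nearest 100 K.
M_estimate = 10⁶/3900 = 256.41; M_reference = 10⁶/5003 = 199.88.
ΔM = 256.41 − 199.88 = 56.53 → +57 mireds.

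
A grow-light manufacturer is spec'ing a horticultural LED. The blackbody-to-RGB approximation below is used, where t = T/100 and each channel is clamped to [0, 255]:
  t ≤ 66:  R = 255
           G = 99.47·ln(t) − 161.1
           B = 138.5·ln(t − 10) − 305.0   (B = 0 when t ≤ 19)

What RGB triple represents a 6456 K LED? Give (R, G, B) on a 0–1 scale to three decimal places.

(1.000, 0.994, 0.976)

t = 6456/100 = 64.56; the t ≤ 66 branch applies.
R = 255 by definition for t ≤ 66.
G = 99.47·ln 64.56 − 161.1 = 99.47·4.1676 − 161.1 = 253.451.
B = 138.5·ln(64.56 − 10) − 305.0 = 138.5·ln 54.56 − 305.0 = 138.5·3.9993 − 305.0 = 248.903.
Dividing each by 255: (1.0000, 0.9939, 0.9761) → (1.000, 0.994, 0.976).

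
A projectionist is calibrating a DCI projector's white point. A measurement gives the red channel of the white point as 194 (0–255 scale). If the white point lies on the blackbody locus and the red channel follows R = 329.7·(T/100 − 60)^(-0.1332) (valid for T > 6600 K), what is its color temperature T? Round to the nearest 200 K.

11400 K

(t − 60)^(-0.1332) = 194/329.7 = 0.58841.
t − 60 = 0.58841^(1/-0.1332) = 0.58841^(-7.508) = 53.593, so t = 113.593.
T = 100·t = 11359 K → 11400 K to the nearest 200 K.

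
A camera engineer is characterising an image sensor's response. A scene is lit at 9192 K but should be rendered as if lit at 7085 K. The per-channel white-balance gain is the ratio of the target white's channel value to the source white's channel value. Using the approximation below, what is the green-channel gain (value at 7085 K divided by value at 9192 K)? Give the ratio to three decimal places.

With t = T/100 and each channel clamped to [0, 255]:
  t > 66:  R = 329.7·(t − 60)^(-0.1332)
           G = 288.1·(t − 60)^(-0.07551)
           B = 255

1.085

At 9192 K (t = 91.92):
  G = 288.1·(91.92 − 60)^(-0.07551) = 288.1·31.92^(-0.07551) = 288.1·0.76989 = 221.805.
At 7085 K (t = 70.85):
  G = 288.1·(70.85 − 60)^(-0.07551) = 288.1·10.85^(-0.07551) = 288.1·0.83525 = 240.635.
Gain = 240.635 / 221.805 = 1.0849 → 1.085.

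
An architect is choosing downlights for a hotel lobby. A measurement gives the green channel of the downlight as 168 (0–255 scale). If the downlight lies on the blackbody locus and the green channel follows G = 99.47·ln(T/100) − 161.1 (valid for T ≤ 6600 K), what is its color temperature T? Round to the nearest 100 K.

ln t = (168 + 161.1) / 99.47 = 3.3085.
t = e^3.3085 = 27.345.
T = 100·t = 2735 K → 2700 K to the nearest 100 K.

2700 K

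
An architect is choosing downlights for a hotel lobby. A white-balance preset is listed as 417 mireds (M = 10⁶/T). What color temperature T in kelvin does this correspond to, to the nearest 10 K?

2400 K

T = 10⁶ / 417 = 2398.08 K → 2400 K.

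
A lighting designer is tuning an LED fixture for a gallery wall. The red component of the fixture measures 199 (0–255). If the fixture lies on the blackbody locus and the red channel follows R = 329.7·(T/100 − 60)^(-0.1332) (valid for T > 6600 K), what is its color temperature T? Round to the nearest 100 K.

10400 K

(t − 60)^(-0.1332) = 199/329.7 = 0.60358.
t − 60 = 0.60358^(1/-0.1332) = 0.60358^(-7.508) = 44.273, so t = 104.273.
T = 100·t = 10427 K → 10400 K to the nearest 100 K.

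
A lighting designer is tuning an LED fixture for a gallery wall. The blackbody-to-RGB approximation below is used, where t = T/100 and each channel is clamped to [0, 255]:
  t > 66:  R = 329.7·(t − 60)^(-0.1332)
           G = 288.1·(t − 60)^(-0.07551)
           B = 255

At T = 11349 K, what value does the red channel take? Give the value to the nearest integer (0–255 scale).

t = 11349/100 = 113.49; the t > 66 branch applies.
R = 329.7·(113.49 − 60)^(-0.1332) = 329.7·53.49^(-0.1332) = 329.7·0.58856 = 194.050.
Rounded: 194.

194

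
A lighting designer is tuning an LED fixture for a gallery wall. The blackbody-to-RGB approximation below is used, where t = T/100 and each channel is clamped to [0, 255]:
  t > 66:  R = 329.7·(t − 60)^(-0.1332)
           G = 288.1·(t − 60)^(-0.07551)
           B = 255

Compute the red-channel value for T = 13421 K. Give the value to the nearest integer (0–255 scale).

186

t = 13421/100 = 134.21; the t > 66 branch applies.
R = 329.7·(134.21 − 60)^(-0.1332) = 329.7·74.21^(-0.1332) = 329.7·0.56345 = 185.769.
Rounded: 186.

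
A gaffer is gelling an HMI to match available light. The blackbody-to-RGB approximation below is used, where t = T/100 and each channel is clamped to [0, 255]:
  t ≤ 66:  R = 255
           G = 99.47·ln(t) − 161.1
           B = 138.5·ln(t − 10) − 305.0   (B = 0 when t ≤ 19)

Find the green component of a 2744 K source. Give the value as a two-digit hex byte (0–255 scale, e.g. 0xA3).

t = 2744/100 = 27.44; the t ≤ 66 branch applies.
G = 99.47·ln 27.44 − 161.1 = 99.47·3.3120 − 161.1 = 168.345.
Rounded: 168; in hex, 0xA8.

0xA8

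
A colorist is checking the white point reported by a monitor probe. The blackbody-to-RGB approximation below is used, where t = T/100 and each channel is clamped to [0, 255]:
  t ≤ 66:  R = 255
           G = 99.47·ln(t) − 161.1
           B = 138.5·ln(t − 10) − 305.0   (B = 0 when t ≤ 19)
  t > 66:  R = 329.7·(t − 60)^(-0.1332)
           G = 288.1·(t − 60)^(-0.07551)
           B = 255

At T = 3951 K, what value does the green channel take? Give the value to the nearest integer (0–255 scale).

205

t = 3951/100 = 39.51; the t ≤ 66 branch applies.
G = 99.47·ln 39.51 − 161.1 = 99.47·3.6766 − 161.1 = 204.607.
Rounded: 205.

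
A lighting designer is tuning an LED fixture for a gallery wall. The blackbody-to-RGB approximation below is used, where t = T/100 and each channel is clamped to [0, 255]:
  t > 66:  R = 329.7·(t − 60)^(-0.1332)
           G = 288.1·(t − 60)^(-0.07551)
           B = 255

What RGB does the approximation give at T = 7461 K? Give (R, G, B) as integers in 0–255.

(231, 235, 255)

t = 7461/100 = 74.61; the t > 66 branch applies.
R = 329.7·(74.61 − 60)^(-0.1332) = 329.7·14.61^(-0.1332) = 329.7·0.69963 = 230.668.
G = 288.1·(74.61 − 60)^(-0.07551) = 288.1·14.61^(-0.07551) = 288.1·0.81669 = 235.288.
B = 255 by definition for t > 66.
Rounded: (231, 235, 255).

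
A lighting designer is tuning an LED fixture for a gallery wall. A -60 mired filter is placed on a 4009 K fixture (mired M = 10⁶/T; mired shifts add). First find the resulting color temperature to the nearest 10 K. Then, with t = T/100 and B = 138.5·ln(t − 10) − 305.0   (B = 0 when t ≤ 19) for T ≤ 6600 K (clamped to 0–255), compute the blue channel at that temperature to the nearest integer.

M_in = 10⁶/4009 = 249.44; M_out = 249.44 + (-60) = 189.44.
T_out = 10⁶/189.44 = 5278.8 K → 5280 K; t = 52.8.
B = 138.5·ln(52.8 − 10) − 305.0 = 138.5·ln 42.8 − 305.0 = 138.5·3.7565 − 305.0 = 215.281.
Rounded: 215.

215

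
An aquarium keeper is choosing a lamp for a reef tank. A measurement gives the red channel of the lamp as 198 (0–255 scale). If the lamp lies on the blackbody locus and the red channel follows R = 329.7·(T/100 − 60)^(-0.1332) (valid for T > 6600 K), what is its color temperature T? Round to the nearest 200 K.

(t − 60)^(-0.1332) = 198/329.7 = 0.60055.
t − 60 = 0.60055^(1/-0.1332) = 0.60055^(-7.508) = 45.980, so t = 105.980.
T = 100·t = 10598 K → 10600 K to the nearest 200 K.

10600 K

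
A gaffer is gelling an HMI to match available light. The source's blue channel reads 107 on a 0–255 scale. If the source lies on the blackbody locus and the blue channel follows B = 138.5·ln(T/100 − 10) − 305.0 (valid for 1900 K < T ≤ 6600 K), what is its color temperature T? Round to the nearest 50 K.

ln(t − 10) = (107 + 305.0) / 138.5 = 2.9747.
t − 10 = e^2.9747 = 19.584, so t = 29.584.
T = 100·t = 2958 K → 2950 K to the nearest 50 K.

2950 K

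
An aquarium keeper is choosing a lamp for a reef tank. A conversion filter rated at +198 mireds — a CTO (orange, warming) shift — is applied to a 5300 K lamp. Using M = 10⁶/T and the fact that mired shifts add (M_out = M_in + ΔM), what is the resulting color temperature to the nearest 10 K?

2590 K

M_in = 10⁶/5300 = 188.68 mireds.
M_out = 188.68 + (+198) = 386.68 mireds.
T_out = 10⁶/386.68 = 2586.1 K → 2590 K.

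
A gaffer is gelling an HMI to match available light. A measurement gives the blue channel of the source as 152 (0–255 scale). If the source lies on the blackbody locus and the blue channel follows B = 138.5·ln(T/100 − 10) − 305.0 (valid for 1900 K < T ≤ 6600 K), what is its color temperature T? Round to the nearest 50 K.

3700 K

ln(t − 10) = (152 + 305.0) / 138.5 = 3.2996.
t − 10 = e^3.2996 = 27.103, so t = 37.103.
T = 100·t = 3710 K → 3700 K to the nearest 50 K.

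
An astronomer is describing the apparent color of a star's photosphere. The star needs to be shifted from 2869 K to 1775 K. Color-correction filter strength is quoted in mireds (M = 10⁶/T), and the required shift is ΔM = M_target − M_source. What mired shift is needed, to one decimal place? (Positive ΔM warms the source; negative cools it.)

+214.8 mireds

M_source = 10⁶/2869 = 348.554; M_target = 10⁶/1775 = 563.380.
ΔM = 563.380 − 348.554 = 214.827 → +214.8 mireds, a warming shift.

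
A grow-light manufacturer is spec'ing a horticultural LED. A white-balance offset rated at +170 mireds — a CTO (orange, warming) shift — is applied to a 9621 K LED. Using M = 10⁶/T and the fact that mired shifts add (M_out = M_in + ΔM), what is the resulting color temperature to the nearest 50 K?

M_in = 10⁶/9621 = 103.94 mireds.
M_out = 103.94 + (+170) = 273.94 mireds.
T_out = 10⁶/273.94 = 3650.4 K → 3650 K.

3650 K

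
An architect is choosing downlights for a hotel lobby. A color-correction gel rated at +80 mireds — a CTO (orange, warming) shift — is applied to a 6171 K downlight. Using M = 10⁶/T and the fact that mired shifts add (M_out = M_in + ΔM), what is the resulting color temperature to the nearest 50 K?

M_in = 10⁶/6171 = 162.05 mireds.
M_out = 162.05 + (+80) = 242.05 mireds.
T_out = 10⁶/242.05 = 4131.4 K → 4150 K.

4150 K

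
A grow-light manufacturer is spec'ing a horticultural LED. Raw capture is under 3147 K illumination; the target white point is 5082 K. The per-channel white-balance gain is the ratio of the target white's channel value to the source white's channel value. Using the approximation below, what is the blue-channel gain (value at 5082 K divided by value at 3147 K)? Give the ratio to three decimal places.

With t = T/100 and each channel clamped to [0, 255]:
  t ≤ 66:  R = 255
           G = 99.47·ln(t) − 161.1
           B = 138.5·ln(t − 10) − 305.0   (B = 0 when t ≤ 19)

At 3147 K (t = 31.47):
  B = 138.5·ln(31.47 − 10) − 305.0 = 138.5·ln 21.47 − 305.0 = 138.5·3.0667 − 305.0 = 119.732.
At 5082 K (t = 50.82):
  B = 138.5·ln(50.82 − 10) − 305.0 = 138.5·ln 40.82 − 305.0 = 138.5·3.7092 − 305.0 = 208.720.
Gain = 208.720 / 119.732 = 1.7432 → 1.743.

1.743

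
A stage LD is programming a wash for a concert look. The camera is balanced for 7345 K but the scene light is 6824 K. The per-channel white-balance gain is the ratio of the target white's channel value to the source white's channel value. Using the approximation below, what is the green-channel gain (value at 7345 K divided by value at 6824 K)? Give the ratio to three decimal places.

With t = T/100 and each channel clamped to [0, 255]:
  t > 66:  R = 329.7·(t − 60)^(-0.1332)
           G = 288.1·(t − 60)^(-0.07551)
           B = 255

0.964

At 6824 K (t = 68.24):
  G = 288.1·(68.24 − 60)^(-0.07551) = 288.1·8.24^(-0.07551) = 288.1·0.85278 = 245.687.
At 7345 K (t = 73.45):
  G = 288.1·(73.45 − 60)^(-0.07551) = 288.1·13.45^(-0.07551) = 288.1·0.82181 = 236.763.
Gain = 236.763 / 245.687 = 0.9637 → 0.964.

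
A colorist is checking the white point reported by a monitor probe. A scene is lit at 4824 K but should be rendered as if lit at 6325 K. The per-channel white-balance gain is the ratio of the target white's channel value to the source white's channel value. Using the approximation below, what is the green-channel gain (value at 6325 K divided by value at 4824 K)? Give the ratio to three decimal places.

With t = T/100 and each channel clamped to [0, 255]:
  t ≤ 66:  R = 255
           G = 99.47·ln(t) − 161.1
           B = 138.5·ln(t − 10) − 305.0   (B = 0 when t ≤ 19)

1.120

At 4824 K (t = 48.24):
  G = 99.47·ln 48.24 − 161.1 = 99.47·3.8762 − 161.1 = 224.464.
At 6325 K (t = 63.25):
  G = 99.47·ln 63.25 − 161.1 = 99.47·4.1471 − 161.1 = 251.412.
Gain = 251.412 / 224.464 = 1.1201 → 1.120.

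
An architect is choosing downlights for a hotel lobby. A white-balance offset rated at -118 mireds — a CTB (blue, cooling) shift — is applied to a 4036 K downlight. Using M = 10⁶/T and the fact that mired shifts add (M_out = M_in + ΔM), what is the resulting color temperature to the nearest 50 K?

7700 K

M_in = 10⁶/4036 = 247.77 mireds.
M_out = 247.77 + (-118) = 129.77 mireds.
T_out = 10⁶/129.77 = 7705.9 K → 7700 K.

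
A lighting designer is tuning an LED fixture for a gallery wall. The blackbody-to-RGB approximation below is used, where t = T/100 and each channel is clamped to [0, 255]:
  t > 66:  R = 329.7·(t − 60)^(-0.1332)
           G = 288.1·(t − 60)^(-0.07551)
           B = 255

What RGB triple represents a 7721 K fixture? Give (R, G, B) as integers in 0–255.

(226, 232, 255)

t = 7721/100 = 77.21; the t > 66 branch applies.
R = 329.7·(77.21 − 60)^(-0.1332) = 329.7·17.21^(-0.1332) = 329.7·0.68453 = 225.690.
G = 288.1·(77.21 − 60)^(-0.07551) = 288.1·17.21^(-0.07551) = 288.1·0.80665 = 232.396.
B = 255 by definition for t > 66.
Rounded: (226, 232, 255).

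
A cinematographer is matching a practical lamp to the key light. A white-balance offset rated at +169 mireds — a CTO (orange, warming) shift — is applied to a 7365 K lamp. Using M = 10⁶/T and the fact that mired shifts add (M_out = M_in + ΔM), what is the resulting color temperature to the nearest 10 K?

3280 K

M_in = 10⁶/7365 = 135.78 mireds.
M_out = 135.78 + (+169) = 304.78 mireds.
T_out = 10⁶/304.78 = 3281.1 K → 3280 K.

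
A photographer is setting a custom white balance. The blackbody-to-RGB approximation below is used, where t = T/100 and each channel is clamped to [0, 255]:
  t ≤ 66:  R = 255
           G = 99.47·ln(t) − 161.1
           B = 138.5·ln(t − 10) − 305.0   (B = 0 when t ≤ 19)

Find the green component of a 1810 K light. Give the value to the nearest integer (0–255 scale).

127

t = 1810/100 = 18.1; the t ≤ 66 branch applies.
G = 99.47·ln 18.1 − 161.1 = 99.47·2.8959 − 161.1 = 126.956.
Rounded: 127.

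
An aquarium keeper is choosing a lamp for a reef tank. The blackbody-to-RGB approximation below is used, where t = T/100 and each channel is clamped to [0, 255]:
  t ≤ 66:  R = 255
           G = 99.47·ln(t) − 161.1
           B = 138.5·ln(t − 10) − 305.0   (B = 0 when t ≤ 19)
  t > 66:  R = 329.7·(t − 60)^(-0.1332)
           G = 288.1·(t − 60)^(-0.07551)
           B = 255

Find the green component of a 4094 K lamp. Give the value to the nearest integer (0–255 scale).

208

t = 4094/100 = 40.94; the t ≤ 66 branch applies.
G = 99.47·ln 40.94 − 161.1 = 99.47·3.7121 − 161.1 = 208.143.
Rounded: 208.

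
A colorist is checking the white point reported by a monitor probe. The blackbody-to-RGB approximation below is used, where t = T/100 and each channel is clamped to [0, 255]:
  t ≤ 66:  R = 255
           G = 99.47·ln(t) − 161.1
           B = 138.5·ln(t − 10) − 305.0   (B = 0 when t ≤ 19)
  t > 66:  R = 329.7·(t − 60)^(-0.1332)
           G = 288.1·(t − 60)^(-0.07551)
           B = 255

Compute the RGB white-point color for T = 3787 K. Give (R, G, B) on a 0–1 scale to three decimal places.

t = 3787/100 = 37.87; the t ≤ 66 branch applies.
R = 255 by definition for t ≤ 66.
G = 99.47·ln 37.87 − 161.1 = 99.47·3.6342 − 161.1 = 200.390.
B = 138.5·ln(37.87 − 10) − 305.0 = 138.5·ln 27.87 − 305.0 = 138.5·3.3276 − 305.0 = 155.866.
Dividing each by 255: (1.0000, 0.7858, 0.6112) → (1.000, 0.786, 0.611).

(1.000, 0.786, 0.611)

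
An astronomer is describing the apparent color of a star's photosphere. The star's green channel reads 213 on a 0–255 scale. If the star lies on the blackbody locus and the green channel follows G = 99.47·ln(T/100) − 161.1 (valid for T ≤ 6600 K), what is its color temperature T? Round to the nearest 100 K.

ln t = (213 + 161.1) / 99.47 = 3.7609.
t = e^3.7609 = 42.989.
T = 100·t = 4299 K → 4300 K to the nearest 100 K.

4300 K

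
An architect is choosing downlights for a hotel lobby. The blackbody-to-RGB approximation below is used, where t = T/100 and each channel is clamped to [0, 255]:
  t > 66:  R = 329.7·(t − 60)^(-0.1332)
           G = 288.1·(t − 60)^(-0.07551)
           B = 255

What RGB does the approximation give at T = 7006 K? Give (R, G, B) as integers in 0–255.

(242, 242, 255)

t = 7006/100 = 70.06; the t > 66 branch applies.
R = 329.7·(70.06 − 60)^(-0.1332) = 329.7·10.06^(-0.1332) = 329.7·0.73528 = 242.422.
G = 288.1·(70.06 − 60)^(-0.07551) = 288.1·10.06^(-0.07551) = 288.1·0.84003 = 242.012.
B = 255 by definition for t > 66.
Rounded: (242, 242, 255).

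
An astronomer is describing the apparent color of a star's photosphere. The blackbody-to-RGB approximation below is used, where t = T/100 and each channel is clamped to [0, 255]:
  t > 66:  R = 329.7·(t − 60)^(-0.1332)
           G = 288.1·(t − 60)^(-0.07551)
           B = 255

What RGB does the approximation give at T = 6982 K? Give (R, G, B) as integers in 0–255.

(243, 242, 255)

t = 6982/100 = 69.82; the t > 66 branch applies.
R = 329.7·(69.82 − 60)^(-0.1332) = 329.7·9.82^(-0.1332) = 329.7·0.73765 = 243.203.
G = 288.1·(69.82 − 60)^(-0.07551) = 288.1·9.82^(-0.07551) = 288.1·0.84156 = 242.454.
B = 255 by definition for t > 66.
Rounded: (243, 242, 255).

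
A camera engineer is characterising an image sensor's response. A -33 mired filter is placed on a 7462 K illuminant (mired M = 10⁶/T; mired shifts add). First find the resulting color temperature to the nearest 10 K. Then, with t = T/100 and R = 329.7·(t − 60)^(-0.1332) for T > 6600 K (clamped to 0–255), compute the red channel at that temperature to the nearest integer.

M_in = 10⁶/7462 = 134.01; M_out = 134.01 + (-33) = 101.01.
T_out = 10⁶/101.01 = 9899.8 K → 9900 K; t = 99.
R = 329.7·(99 − 60)^(-0.1332) = 329.7·39^(-0.1332) = 329.7·0.61386 = 202.390.
Rounded: 202.

202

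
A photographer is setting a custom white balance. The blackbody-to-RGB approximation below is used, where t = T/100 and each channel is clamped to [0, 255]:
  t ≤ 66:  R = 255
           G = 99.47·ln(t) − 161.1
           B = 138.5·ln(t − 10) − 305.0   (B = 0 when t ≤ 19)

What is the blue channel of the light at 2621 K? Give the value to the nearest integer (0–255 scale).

t = 2621/100 = 26.21; the t ≤ 66 branch applies.
B = 138.5·ln(26.21 − 10) − 305.0 = 138.5·ln 16.21 − 305.0 = 138.5·2.7856 − 305.0 = 80.810.
Rounded: 81.

81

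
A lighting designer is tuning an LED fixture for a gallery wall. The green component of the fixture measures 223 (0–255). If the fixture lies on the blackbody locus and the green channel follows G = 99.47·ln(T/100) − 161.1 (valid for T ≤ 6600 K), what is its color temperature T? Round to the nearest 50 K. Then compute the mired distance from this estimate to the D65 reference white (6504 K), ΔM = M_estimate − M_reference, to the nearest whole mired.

ln t = (223 + 161.1) / 99.47 = 3.8615.
t = e^3.8615 = 47.535.
T = 100·t = 4753 K → 4750 K to the nearest 50 K.
M_estimate = 10⁶/4750 = 210.53; M_reference = 10⁶/6504 = 153.75.
ΔM = 210.53 − 153.75 = 56.77 → +57 mireds.

+57 mireds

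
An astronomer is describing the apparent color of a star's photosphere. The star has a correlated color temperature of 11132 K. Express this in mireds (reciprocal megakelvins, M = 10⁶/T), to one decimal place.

89.8 mireds

M = 10⁶ / 11132 = 89.831 → 89.8 mireds.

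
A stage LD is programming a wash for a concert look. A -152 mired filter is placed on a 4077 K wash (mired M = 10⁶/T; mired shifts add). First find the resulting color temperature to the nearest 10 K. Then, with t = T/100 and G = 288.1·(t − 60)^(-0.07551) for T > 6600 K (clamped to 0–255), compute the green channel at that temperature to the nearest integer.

215

M_in = 10⁶/4077 = 245.28; M_out = 245.28 + (-152) = 93.28.
T_out = 10⁶/93.28 = 10720.6 K → 10720 K; t = 107.2.
G = 288.1·(107.2 − 60)^(-0.07551) = 288.1·47.2^(-0.07551) = 288.1·0.74748 = 215.350.
Rounded: 215.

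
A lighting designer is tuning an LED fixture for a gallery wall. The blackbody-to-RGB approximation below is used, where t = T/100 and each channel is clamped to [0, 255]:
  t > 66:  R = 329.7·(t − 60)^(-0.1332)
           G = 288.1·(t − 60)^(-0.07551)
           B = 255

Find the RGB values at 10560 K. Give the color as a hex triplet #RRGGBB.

t = 10560/100 = 105.6; the t > 66 branch applies.
R = 329.7·(105.6 − 60)^(-0.1332) = 329.7·45.6^(-0.1332) = 329.7·0.60121 = 198.219.
G = 288.1·(105.6 − 60)^(-0.07551) = 288.1·45.6^(-0.07551) = 288.1·0.74943 = 215.911.
B = 255 by definition for t > 66.
Rounded: (198, 216, 255).
In hex: #C6D8FF.

#C6D8FF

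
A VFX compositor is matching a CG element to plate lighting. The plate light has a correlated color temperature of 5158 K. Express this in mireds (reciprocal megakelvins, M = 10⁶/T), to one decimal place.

193.9 mireds

M = 10⁶ / 5158 = 193.874 → 193.9 mireds.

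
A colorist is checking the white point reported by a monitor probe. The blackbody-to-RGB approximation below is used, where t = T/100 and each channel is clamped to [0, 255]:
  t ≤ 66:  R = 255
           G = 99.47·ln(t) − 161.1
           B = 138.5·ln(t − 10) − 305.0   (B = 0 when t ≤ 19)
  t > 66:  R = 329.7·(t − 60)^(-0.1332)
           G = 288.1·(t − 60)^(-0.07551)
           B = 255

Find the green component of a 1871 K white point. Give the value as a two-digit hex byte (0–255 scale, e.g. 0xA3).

0x82

t = 1871/100 = 18.71; the t ≤ 66 branch applies.
G = 99.47·ln 18.71 − 161.1 = 99.47·2.9291 − 161.1 = 130.253.
Rounded: 130; in hex, 0x82.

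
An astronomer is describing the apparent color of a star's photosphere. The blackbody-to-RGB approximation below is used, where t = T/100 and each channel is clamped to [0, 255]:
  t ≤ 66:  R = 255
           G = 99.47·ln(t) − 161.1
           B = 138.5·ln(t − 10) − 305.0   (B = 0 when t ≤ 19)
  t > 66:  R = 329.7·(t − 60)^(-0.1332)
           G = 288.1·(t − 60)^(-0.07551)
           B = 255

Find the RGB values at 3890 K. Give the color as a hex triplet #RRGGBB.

t = 3890/100 = 38.9; the t ≤ 66 branch applies.
R = 255 by definition for t ≤ 66.
G = 99.47·ln 38.9 − 161.1 = 99.47·3.6610 − 161.1 = 203.059.
B = 138.5·ln(38.9 − 10) − 305.0 = 138.5·ln 28.9 − 305.0 = 138.5·3.3638 − 305.0 = 160.892.
Rounded: (255, 203, 161).
In hex: #FFCBA1.

#FFCBA1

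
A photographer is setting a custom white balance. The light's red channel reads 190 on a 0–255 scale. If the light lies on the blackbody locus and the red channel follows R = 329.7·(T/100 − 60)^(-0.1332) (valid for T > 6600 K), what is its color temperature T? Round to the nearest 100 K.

(t − 60)^(-0.1332) = 190/329.7 = 0.57628.
t − 60 = 0.57628^(1/-0.1332) = 0.57628^(-7.508) = 62.667, so t = 122.667.
T = 100·t = 12267 K → 12300 K to the nearest 100 K.

12300 K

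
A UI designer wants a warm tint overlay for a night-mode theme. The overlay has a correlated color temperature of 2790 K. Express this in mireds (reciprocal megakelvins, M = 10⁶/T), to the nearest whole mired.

358 mireds

M = 10⁶ / 2790 = 358.423 → 358 mireds.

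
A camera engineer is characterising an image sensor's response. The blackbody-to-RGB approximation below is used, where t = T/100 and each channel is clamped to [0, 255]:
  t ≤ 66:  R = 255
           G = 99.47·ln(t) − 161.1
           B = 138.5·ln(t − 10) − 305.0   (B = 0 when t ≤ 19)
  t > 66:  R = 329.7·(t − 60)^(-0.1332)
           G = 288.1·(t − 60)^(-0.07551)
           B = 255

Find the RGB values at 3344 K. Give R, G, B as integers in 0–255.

t = 3344/100 = 33.44; the t ≤ 66 branch applies.
R = 255 by definition for t ≤ 66.
G = 99.47·ln 33.44 − 161.1 = 99.47·3.5098 − 161.1 = 188.015.
B = 138.5·ln(33.44 − 10) − 305.0 = 138.5·ln 23.44 − 305.0 = 138.5·3.1544 − 305.0 = 131.890.
Rounded: (255, 188, 132).

R=255, G=188, B=132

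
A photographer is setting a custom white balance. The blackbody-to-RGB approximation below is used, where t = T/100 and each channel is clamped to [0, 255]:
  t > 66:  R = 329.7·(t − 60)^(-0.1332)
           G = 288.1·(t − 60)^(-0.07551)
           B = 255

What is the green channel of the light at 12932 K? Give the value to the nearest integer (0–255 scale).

209

t = 12932/100 = 129.32; the t > 66 branch applies.
G = 288.1·(129.32 − 60)^(-0.07551) = 288.1·69.32^(-0.07551) = 288.1·0.72610 = 209.190.
Rounded: 209.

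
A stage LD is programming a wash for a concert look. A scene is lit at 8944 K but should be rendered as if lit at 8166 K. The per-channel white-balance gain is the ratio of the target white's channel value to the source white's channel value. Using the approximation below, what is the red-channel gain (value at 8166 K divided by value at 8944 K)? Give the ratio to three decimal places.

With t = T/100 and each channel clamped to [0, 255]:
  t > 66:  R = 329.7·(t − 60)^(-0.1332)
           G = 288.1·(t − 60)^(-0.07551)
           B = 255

1.042

At 8944 K (t = 89.44):
  R = 329.7·(89.44 − 60)^(-0.1332) = 329.7·29.44^(-0.1332) = 329.7·0.63729 = 210.115.
At 8166 K (t = 81.66):
  R = 329.7·(81.66 − 60)^(-0.1332) = 329.7·21.66^(-0.1332) = 329.7·0.66388 = 218.882.
Gain = 218.882 / 210.115 = 1.0417 → 1.042.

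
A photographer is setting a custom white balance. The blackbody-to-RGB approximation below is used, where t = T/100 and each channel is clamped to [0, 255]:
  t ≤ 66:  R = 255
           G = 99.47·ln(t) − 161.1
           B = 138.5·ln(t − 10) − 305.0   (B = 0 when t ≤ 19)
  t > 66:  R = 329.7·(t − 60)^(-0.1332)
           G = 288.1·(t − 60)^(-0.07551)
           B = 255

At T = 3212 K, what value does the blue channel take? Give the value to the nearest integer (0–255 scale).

t = 3212/100 = 32.12; the t ≤ 66 branch applies.
B = 138.5·ln(32.12 − 10) − 305.0 = 138.5·ln 22.12 − 305.0 = 138.5·3.0965 − 305.0 = 123.863.
Rounded: 124.

124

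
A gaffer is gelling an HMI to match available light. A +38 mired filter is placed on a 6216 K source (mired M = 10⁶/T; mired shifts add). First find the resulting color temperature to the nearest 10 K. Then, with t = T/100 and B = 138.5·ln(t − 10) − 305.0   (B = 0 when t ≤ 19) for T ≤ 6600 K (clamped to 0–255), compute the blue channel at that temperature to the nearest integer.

M_in = 10⁶/6216 = 160.88; M_out = 160.88 + (+38) = 198.88.
T_out = 10⁶/198.88 = 5028.3 K → 5030 K; t = 50.3.
B = 138.5·ln(50.3 − 10) − 305.0 = 138.5·ln 40.3 − 305.0 = 138.5·3.6964 − 305.0 = 206.945.
Rounded: 207.

207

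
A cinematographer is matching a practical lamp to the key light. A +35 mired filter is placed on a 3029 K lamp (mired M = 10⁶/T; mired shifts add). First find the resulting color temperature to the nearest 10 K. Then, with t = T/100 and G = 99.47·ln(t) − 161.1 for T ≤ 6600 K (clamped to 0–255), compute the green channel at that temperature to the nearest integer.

168

M_in = 10⁶/3029 = 330.14; M_out = 330.14 + (+35) = 365.14.
T_out = 10⁶/365.14 = 2738.7 K → 2740 K; t = 27.4.
G = 99.47·ln 27.4 − 161.1 = 99.47·3.3105 − 161.1 = 168.200.
Rounded: 168.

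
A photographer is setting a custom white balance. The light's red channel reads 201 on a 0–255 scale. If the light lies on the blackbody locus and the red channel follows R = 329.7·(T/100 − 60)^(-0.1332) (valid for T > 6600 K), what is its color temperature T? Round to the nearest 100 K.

10100 K

(t − 60)^(-0.1332) = 201/329.7 = 0.60965.
t − 60 = 0.60965^(1/-0.1332) = 0.60965^(-7.508) = 41.071, so t = 101.071.
T = 100·t = 10107 K → 10100 K to the nearest 100 K.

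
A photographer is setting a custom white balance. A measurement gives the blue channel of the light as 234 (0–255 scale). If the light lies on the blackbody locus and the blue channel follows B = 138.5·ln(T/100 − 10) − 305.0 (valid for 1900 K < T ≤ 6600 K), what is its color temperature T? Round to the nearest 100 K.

5900 K

ln(t − 10) = (234 + 305.0) / 138.5 = 3.8917.
t − 10 = e^3.8917 = 48.994, so t = 58.994.
T = 100·t = 5899 K → 5900 K to the nearest 100 K.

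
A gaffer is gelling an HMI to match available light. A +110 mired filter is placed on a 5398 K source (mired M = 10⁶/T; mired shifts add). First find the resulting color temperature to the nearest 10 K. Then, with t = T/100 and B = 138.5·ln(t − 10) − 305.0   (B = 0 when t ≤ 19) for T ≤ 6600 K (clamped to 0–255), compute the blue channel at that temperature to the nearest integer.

M_in = 10⁶/5398 = 185.25; M_out = 185.25 + (+110) = 295.25.
T_out = 10⁶/295.25 = 3386.9 K → 3390 K; t = 33.9.
B = 138.5·ln(33.9 − 10) − 305.0 = 138.5·ln 23.9 − 305.0 = 138.5·3.1739 − 305.0 = 134.582.
Rounded: 135.

135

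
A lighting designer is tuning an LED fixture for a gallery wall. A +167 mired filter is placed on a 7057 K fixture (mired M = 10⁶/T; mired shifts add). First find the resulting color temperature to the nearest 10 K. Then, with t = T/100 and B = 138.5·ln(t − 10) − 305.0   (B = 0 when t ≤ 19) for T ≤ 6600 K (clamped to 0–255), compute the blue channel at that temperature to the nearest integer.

M_in = 10⁶/7057 = 141.70; M_out = 141.70 + (+167) = 308.70.
T_out = 10⁶/308.70 = 3239.4 K → 3240 K; t = 32.4.
B = 138.5·ln(32.4 − 10) − 305.0 = 138.5·ln 22.4 − 305.0 = 138.5·3.1091 − 305.0 = 125.605.
Rounded: 126.

126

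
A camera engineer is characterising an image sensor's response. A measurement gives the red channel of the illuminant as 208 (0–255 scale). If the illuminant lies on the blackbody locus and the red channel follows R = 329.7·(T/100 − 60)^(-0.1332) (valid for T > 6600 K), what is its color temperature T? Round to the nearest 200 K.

(t − 60)^(-0.1332) = 208/329.7 = 0.63088.
t − 60 = 0.63088^(1/-0.1332) = 0.63088^(-7.508) = 31.763, so t = 91.763.
T = 100·t = 9176 K → 9200 K to the nearest 200 K.

9200 K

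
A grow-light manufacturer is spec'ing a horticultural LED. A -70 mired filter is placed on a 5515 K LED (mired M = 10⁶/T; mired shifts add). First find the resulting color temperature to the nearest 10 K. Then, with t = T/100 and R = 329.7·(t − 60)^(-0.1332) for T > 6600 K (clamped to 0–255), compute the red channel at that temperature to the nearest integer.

M_in = 10⁶/5515 = 181.32; M_out = 181.32 + (-70) = 111.32.
T_out = 10⁶/111.32 = 8982.8 K → 8980 K; t = 89.8.
R = 329.7·(89.8 − 60)^(-0.1332) = 329.7·29.8^(-0.1332) = 329.7·0.63626 = 209.775.
Rounded: 210.

210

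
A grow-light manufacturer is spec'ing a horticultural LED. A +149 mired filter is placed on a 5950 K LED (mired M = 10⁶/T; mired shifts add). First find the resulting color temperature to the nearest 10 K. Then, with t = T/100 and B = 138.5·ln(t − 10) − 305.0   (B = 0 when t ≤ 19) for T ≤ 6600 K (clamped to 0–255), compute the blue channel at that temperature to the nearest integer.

M_in = 10⁶/5950 = 168.07; M_out = 168.07 + (+149) = 317.07.
T_out = 10⁶/317.07 = 3153.9 K → 3150 K; t = 31.5.
B = 138.5·ln(31.5 − 10) − 305.0 = 138.5·ln 21.5 − 305.0 = 138.5·3.0681 − 305.0 = 119.925.
Rounded: 120.

120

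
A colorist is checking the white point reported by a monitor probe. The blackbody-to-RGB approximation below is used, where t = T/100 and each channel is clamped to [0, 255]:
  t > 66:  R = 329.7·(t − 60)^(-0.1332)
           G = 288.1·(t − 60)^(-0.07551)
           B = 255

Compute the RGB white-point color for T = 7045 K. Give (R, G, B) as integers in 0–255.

(241, 241, 255)

t = 7045/100 = 70.45; the t > 66 branch applies.
R = 329.7·(70.45 − 60)^(-0.1332) = 329.7·10.45^(-0.1332) = 329.7·0.73157 = 241.197.
G = 288.1·(70.45 − 60)^(-0.07551) = 288.1·10.45^(-0.07551) = 288.1·0.83762 = 241.318.
B = 255 by definition for t > 66.
Rounded: (241, 241, 255).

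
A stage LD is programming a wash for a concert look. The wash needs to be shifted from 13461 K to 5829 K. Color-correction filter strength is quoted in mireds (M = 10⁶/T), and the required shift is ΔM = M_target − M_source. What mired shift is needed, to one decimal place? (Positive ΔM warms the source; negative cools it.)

M_source = 10⁶/13461 = 74.289; M_target = 10⁶/5829 = 171.556.
ΔM = 171.556 − 74.289 = 97.267 → +97.3 mireds, a warming shift.

+97.3 mireds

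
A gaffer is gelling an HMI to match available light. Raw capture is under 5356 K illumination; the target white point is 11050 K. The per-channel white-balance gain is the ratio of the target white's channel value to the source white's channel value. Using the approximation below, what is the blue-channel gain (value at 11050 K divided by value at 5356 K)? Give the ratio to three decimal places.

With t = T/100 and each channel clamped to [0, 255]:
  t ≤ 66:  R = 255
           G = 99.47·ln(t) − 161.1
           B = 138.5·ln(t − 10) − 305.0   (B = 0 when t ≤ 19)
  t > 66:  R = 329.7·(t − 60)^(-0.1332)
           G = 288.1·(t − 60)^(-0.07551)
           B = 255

At 5356 K (t = 53.56):
  B = 138.5·ln(53.56 − 10) − 305.0 = 138.5·ln 43.56 − 305.0 = 138.5·3.7741 − 305.0 = 217.718.
At 11050 K (t = 110.5):
  B = 255 by definition for t > 66.
Gain = 255.000 / 217.718 = 1.1712 → 1.171.

1.171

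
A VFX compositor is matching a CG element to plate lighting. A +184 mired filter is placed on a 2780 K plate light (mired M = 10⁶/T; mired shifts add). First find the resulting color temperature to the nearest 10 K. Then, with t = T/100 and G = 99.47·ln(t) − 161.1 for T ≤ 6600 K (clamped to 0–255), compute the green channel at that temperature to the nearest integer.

129

M_in = 10⁶/2780 = 359.71; M_out = 359.71 + (+184) = 543.71.
T_out = 10⁶/543.71 = 1839.2 K → 1840 K; t = 18.4.
G = 99.47·ln 18.4 − 161.1 = 99.47·2.9124 − 161.1 = 128.592.
Rounded: 129.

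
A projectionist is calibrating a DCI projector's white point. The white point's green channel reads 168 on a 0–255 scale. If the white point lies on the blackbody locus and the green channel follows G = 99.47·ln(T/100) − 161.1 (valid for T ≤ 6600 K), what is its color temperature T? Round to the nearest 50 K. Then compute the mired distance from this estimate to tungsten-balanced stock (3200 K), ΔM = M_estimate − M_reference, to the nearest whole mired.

ln t = (168 + 161.1) / 99.47 = 3.3085.
t = e^3.3085 = 27.345.
T = 100·t = 2735 K → 2750 K to the nearest 50 K.
M_estimate = 10⁶/2750 = 363.64; M_reference = 10⁶/3200 = 312.50.
ΔM = 363.64 − 312.50 = 51.14 → +51 mireds.

+51 mireds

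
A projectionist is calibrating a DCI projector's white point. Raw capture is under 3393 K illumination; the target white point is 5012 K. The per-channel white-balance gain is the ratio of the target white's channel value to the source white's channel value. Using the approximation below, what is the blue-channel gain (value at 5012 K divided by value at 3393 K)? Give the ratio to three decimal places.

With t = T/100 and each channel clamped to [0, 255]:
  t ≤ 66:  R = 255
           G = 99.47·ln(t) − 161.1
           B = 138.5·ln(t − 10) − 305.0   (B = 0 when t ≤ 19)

1.531

At 3393 K (t = 33.93):
  B = 138.5·ln(33.93 − 10) − 305.0 = 138.5·ln 23.93 − 305.0 = 138.5·3.1751 − 305.0 = 134.756.
At 5012 K (t = 50.12):
  B = 138.5·ln(50.12 − 10) − 305.0 = 138.5·ln 40.12 − 305.0 = 138.5·3.6919 − 305.0 = 206.325.
Gain = 206.325 / 134.756 = 1.5311 → 1.531.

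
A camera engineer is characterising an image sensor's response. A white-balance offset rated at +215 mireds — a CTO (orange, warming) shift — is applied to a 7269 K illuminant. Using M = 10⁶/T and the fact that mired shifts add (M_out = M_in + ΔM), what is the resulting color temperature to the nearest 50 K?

M_in = 10⁶/7269 = 137.57 mireds.
M_out = 137.57 + (+215) = 352.57 mireds.
T_out = 10⁶/352.57 = 2836.3 K → 2850 K.

2850 K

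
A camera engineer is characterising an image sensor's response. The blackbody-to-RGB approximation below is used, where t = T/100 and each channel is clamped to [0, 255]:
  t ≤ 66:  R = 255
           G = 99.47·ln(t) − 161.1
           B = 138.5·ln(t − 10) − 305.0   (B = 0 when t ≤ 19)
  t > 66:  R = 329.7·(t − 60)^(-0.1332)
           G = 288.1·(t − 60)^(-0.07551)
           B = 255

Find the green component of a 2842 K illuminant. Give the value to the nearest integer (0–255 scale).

t = 2842/100 = 28.42; the t ≤ 66 branch applies.
G = 99.47·ln 28.42 − 161.1 = 99.47·3.3471 − 161.1 = 171.835.
Rounded: 172.

172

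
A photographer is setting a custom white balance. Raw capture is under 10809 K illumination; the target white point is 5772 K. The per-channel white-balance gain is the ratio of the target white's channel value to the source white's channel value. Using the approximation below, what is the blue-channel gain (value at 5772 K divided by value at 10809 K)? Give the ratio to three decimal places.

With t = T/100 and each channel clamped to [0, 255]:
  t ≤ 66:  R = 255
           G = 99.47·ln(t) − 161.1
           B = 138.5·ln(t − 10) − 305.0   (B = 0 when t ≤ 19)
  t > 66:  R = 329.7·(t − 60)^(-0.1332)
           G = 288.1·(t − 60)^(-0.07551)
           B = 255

0.903

At 10809 K (t = 108.09):
  B = 255 by definition for t > 66.
At 5772 K (t = 57.72):
  B = 138.5·ln(57.72 − 10) − 305.0 = 138.5·ln 47.72 − 305.0 = 138.5·3.8654 − 305.0 = 230.351.
Gain = 230.351 / 255.000 = 0.9033 → 0.903.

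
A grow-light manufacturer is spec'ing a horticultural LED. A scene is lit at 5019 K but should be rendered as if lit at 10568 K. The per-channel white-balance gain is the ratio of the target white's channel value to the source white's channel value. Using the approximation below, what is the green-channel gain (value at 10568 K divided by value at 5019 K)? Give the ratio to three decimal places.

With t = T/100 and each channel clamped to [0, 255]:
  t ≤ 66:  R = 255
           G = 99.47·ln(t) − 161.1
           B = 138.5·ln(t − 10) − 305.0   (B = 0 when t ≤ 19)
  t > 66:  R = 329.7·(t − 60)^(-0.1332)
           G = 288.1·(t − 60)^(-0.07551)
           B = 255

At 5019 K (t = 50.19):
  G = 99.47·ln 50.19 − 161.1 = 99.47·3.9158 − 161.1 = 228.406.
At 10568 K (t = 105.68):
  G = 288.1·(105.68 − 60)^(-0.07551) = 288.1·45.68^(-0.07551) = 288.1·0.74933 = 215.882.
Gain = 215.882 / 228.406 = 0.9452 → 0.945.

0.945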